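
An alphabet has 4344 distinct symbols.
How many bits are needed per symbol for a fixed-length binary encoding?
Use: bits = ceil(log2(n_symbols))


log2(4344) = 12.0848
Bracket: 2^12 = 4096 < 4344 <= 2^13 = 8192
So ceil(log2(4344)) = 13

bits = ceil(log2(4344)) = ceil(12.0848) = 13 bits


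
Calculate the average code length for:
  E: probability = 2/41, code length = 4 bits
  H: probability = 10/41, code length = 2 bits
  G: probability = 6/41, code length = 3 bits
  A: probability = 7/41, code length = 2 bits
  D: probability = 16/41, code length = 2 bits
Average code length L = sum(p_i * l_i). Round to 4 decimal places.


Weighted contributions p_i * l_i:
  E: (2/41) * 4 = 8/41
  H: (10/41) * 2 = 20/41
  G: (6/41) * 3 = 18/41
  A: (7/41) * 2 = 14/41
  D: (16/41) * 2 = 32/41
Sum = (8 + 20 + 18 + 14 + 32)/41 = 92/41

L = 92/41 = 2.2439 bits/symbol


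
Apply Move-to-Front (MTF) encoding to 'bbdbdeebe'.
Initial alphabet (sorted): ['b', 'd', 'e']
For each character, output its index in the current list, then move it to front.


MTF encoding:
'b': index 0 in ['b', 'd', 'e'] -> ['b', 'd', 'e']
'b': index 0 in ['b', 'd', 'e'] -> ['b', 'd', 'e']
'd': index 1 in ['b', 'd', 'e'] -> ['d', 'b', 'e']
'b': index 1 in ['d', 'b', 'e'] -> ['b', 'd', 'e']
'd': index 1 in ['b', 'd', 'e'] -> ['d', 'b', 'e']
'e': index 2 in ['d', 'b', 'e'] -> ['e', 'd', 'b']
'e': index 0 in ['e', 'd', 'b'] -> ['e', 'd', 'b']
'b': index 2 in ['e', 'd', 'b'] -> ['b', 'e', 'd']
'e': index 1 in ['b', 'e', 'd'] -> ['e', 'b', 'd']


Output: [0, 0, 1, 1, 1, 2, 0, 2, 1]


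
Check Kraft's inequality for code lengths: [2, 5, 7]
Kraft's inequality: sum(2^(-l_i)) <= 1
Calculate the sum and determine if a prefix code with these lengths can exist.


Sum = 2^(-2) + 2^(-5) + 2^(-7)
    = 0.25 + 0.03125 + 0.0078125
    = 37/128 = 0.2890625
Since 0.2890625 <= 1, Kraft's inequality IS satisfied.
A prefix code with these lengths CAN exist.

Kraft sum = 0.2890625. Satisfied.


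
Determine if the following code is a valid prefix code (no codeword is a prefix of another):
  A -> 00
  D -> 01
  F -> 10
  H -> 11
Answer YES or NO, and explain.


Checking each pair (does one codeword prefix another?):
  A='00' vs D='01': no prefix
  A='00' vs F='10': no prefix
  A='00' vs H='11': no prefix
  D='01' vs A='00': no prefix
  D='01' vs F='10': no prefix
  D='01' vs H='11': no prefix
  F='10' vs A='00': no prefix
  F='10' vs D='01': no prefix
  F='10' vs H='11': no prefix
  H='11' vs A='00': no prefix
  H='11' vs D='01': no prefix
  H='11' vs F='10': no prefix
No violation found over all pairs.

YES -- this is a valid prefix code. No codeword is a prefix of any other codeword.


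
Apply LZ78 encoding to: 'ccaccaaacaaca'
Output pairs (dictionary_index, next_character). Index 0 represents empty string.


LZ78 encoding steps:
Dictionary: {0: ''}
Step 1: w='' (idx 0), next='c' -> output (0, 'c'), add 'c' as idx 1
Step 2: w='c' (idx 1), next='a' -> output (1, 'a'), add 'ca' as idx 2
Step 3: w='c' (idx 1), next='c' -> output (1, 'c'), add 'cc' as idx 3
Step 4: w='' (idx 0), next='a' -> output (0, 'a'), add 'a' as idx 4
Step 5: w='a' (idx 4), next='a' -> output (4, 'a'), add 'aa' as idx 5
Step 6: w='ca' (idx 2), next='a' -> output (2, 'a'), add 'caa' as idx 6
Step 7: w='ca' (idx 2), end of input -> output (2, '')


Encoded: [(0, 'c'), (1, 'a'), (1, 'c'), (0, 'a'), (4, 'a'), (2, 'a'), (2, '')]


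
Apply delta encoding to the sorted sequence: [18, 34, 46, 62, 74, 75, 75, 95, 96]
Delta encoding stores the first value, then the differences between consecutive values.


First value: 18
Deltas:
  34 - 18 = 16
  46 - 34 = 12
  62 - 46 = 16
  74 - 62 = 12
  75 - 74 = 1
  75 - 75 = 0
  95 - 75 = 20
  96 - 95 = 1


Delta encoded: [18, 16, 12, 16, 12, 1, 0, 20, 1]


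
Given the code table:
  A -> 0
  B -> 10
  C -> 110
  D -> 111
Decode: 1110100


Decoding:
111 -> D
0 -> A
10 -> B
0 -> A


Result: DABA


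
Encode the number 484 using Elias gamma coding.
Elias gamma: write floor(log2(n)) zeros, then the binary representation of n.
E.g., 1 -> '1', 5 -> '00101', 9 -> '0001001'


num_bits = floor(log2(484)) + 1 = 9
leading_zeros = num_bits - 1 = 8
binary(484) = 111100100

Elias gamma(484) = '00000000' + '111100100' = 00000000111100100 (17 bits)


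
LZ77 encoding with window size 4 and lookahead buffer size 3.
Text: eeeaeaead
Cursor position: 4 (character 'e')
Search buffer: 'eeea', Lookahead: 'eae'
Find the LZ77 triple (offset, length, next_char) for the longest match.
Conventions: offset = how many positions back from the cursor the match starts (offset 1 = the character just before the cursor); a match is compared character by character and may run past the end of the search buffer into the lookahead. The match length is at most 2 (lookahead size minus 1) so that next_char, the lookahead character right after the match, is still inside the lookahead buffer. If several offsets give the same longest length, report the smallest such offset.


Try each offset into the search buffer:
  offset=1 (pos 3, char 'a'): match length 0
  offset=2 (pos 2, char 'e'): match length 2
  offset=3 (pos 1, char 'e'): match length 1
  offset=4 (pos 0, char 'e'): match length 1
Longest match has length 2 at offset 2.
next_char = character at position 4 + 2 = 6 -> 'e'

Best match: offset=2, length=2 (matching 'ea' starting at position 2)
LZ77 triple: (2, 2, 'e')


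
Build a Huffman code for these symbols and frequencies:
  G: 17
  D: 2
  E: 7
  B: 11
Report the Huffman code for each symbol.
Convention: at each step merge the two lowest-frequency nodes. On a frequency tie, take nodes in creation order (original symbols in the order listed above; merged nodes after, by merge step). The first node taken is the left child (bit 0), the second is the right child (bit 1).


Huffman tree construction:
Step 1: Merge D(2) + E(7) = 9
Step 2: Merge (D+E)(9) + B(11) = 20
Step 3: Merge G(17) + ((D+E)+B)(20) = 37
Read each symbol's code off the tree from the root (left child = 0, right child = 1).

Codes:
  G: 0 (length 1)
  D: 100 (length 3)
  E: 101 (length 3)
  B: 11 (length 2)
Average code length: 66/37 = 1.7838 bits/symbol


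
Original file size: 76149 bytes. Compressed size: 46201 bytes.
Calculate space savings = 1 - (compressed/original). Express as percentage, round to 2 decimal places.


ratio = compressed/original = 46201/76149 = 0.606718
savings = 1 - ratio = 1 - 0.606718 = 0.393282
as a percentage: 0.393282 * 100 = 39.33%

Space savings = 1 - 46201/76149 = 39.33%


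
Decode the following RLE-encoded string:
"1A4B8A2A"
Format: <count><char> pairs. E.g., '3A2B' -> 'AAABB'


Expanding each <count><char> pair:
  1A -> 'A'
  4B -> 'BBBB'
  8A -> 'AAAAAAAA'
  2A -> 'AA'

Decoded = ABBBBAAAAAAAAAA


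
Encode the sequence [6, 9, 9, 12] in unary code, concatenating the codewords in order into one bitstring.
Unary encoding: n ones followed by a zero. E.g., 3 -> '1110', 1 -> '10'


Encode each number as n ones followed by a terminating 0:
  6 -> 1111110 (7 bits)
  9 -> 1111111110 (10 bits)
  9 -> 1111111110 (10 bits)
  12 -> 1111111111110 (13 bits)
Total length = 7 + 10 + 10 + 13 = 40 bits.

Unary([6, 9, 9, 12]) = 1111110111111111011111111101111111111110 (40 bits)


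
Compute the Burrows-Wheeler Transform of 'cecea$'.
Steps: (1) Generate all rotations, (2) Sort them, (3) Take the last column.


Rotations (sorted):
  0: $cecea -> last char: a
  1: a$cece -> last char: e
  2: cea$ce -> last char: e
  3: cecea$ -> last char: $
  4: ea$cec -> last char: c
  5: ecea$c -> last char: c


BWT = aee$cc


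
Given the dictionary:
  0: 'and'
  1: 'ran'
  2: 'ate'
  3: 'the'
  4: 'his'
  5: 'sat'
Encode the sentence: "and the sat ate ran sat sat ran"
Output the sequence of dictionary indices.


Look up each word in the dictionary:
  'and' -> 0
  'the' -> 3
  'sat' -> 5
  'ate' -> 2
  'ran' -> 1
  'sat' -> 5
  'sat' -> 5
  'ran' -> 1

Encoded: [0, 3, 5, 2, 1, 5, 5, 1]


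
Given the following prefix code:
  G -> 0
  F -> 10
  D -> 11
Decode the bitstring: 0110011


Decoding step by step:
Bits 0 -> G
Bits 11 -> D
Bits 0 -> G
Bits 0 -> G
Bits 11 -> D


Decoded message: GDGGD


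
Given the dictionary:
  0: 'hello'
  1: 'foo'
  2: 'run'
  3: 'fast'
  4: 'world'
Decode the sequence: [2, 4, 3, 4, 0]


Look up each index in the dictionary:
  2 -> 'run'
  4 -> 'world'
  3 -> 'fast'
  4 -> 'world'
  0 -> 'hello'

Decoded: "run world fast world hello"


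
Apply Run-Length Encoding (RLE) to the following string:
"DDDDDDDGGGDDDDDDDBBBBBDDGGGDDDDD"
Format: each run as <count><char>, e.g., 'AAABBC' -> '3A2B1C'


Scanning runs left to right:
  i=0: run of 'D' x 7 -> '7D'
  i=7: run of 'G' x 3 -> '3G'
  i=10: run of 'D' x 7 -> '7D'
  i=17: run of 'B' x 5 -> '5B'
  i=22: run of 'D' x 2 -> '2D'
  i=24: run of 'G' x 3 -> '3G'
  i=27: run of 'D' x 5 -> '5D'

RLE = 7D3G7D5B2D3G5D


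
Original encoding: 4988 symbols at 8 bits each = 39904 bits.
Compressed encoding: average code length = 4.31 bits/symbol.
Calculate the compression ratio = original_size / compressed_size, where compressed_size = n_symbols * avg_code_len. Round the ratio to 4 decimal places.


original_size = n_symbols * orig_bits = 4988 * 8 = 39904 bits
compressed_size = n_symbols * avg_code_len = 4988 * 4.31 = 21498.28 bits
ratio = original_size / compressed_size = 39904 / 21498.28 = 1.8561

Compression ratio = 1.8561


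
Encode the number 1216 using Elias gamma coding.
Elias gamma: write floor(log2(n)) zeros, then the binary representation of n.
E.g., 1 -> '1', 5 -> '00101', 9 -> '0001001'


num_bits = floor(log2(1216)) + 1 = 11
leading_zeros = num_bits - 1 = 10
binary(1216) = 10011000000

Elias gamma(1216) = '0000000000' + '10011000000' = 000000000010011000000 (21 bits)


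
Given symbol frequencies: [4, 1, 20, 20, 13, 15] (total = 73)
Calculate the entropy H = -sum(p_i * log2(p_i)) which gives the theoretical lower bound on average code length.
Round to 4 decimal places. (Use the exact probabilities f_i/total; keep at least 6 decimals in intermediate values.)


Per-symbol terms -p_i * log2(p_i) with p_i = f_i/73:
  p = 4/73 = 0.054795: log2(p) = -4.189825, -p*log2(p) = 0.229579
  p = 1/73 = 0.013699: log2(p) = -6.189825, -p*log2(p) = 0.084792
  p = 20/73 = 0.273973: log2(p) = -1.867896, -p*log2(p) = 0.511752
  p = 20/73 = 0.273973: log2(p) = -1.867896, -p*log2(p) = 0.511752
  p = 13/73 = 0.178082: log2(p) = -2.489385, -p*log2(p) = 0.443315
  p = 15/73 = 0.205479: log2(p) = -2.282934, -p*log2(p) = 0.469096
H = 0.229579 + 0.084792 + 0.511752 + 0.511752 + 0.443315 + 0.469096 = 2.250286

H = 2.2503 bits/symbol


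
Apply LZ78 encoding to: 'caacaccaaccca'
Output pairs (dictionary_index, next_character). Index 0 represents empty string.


LZ78 encoding steps:
Dictionary: {0: ''}
Step 1: w='' (idx 0), next='c' -> output (0, 'c'), add 'c' as idx 1
Step 2: w='' (idx 0), next='a' -> output (0, 'a'), add 'a' as idx 2
Step 3: w='a' (idx 2), next='c' -> output (2, 'c'), add 'ac' as idx 3
Step 4: w='ac' (idx 3), next='c' -> output (3, 'c'), add 'acc' as idx 4
Step 5: w='a' (idx 2), next='a' -> output (2, 'a'), add 'aa' as idx 5
Step 6: w='c' (idx 1), next='c' -> output (1, 'c'), add 'cc' as idx 6
Step 7: w='c' (idx 1), next='a' -> output (1, 'a'), add 'ca' as idx 7


Encoded: [(0, 'c'), (0, 'a'), (2, 'c'), (3, 'c'), (2, 'a'), (1, 'c'), (1, 'a')]


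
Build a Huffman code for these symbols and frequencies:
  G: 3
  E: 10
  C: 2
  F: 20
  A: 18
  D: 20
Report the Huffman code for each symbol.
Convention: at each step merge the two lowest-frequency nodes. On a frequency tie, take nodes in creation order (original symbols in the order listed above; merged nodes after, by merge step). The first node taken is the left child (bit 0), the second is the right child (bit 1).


Huffman tree construction:
Step 1: Merge C(2) + G(3) = 5
Step 2: Merge (C+G)(5) + E(10) = 15
Step 3: Merge ((C+G)+E)(15) + A(18) = 33
Step 4: Merge F(20) + D(20) = 40
Step 5: Merge (((C+G)+E)+A)(33) + (F+D)(40) = 73
Read each symbol's code off the tree from the root (left child = 0, right child = 1).

Codes:
  G: 0001 (length 4)
  E: 001 (length 3)
  C: 0000 (length 4)
  F: 10 (length 2)
  A: 01 (length 2)
  D: 11 (length 2)
Average code length: 166/73 = 2.2740 bits/symbol


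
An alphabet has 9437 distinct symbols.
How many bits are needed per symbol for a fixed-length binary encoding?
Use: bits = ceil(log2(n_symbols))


log2(9437) = 13.2041
Bracket: 2^13 = 8192 < 9437 <= 2^14 = 16384
So ceil(log2(9437)) = 14

bits = ceil(log2(9437)) = ceil(13.2041) = 14 bits


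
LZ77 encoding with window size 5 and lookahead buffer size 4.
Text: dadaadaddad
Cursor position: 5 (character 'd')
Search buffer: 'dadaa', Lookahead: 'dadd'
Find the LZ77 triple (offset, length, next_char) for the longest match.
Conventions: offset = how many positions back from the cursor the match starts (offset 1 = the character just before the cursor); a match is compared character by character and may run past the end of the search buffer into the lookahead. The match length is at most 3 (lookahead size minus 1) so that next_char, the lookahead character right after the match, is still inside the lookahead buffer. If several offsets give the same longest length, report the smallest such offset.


Try each offset into the search buffer:
  offset=1 (pos 4, char 'a'): match length 0
  offset=2 (pos 3, char 'a'): match length 0
  offset=3 (pos 2, char 'd'): match length 2
  offset=4 (pos 1, char 'a'): match length 0
  offset=5 (pos 0, char 'd'): match length 3
Longest match has length 3 at offset 5.
next_char = character at position 5 + 3 = 8 -> 'd'

Best match: offset=5, length=3 (matching 'dad' starting at position 0)
LZ77 triple: (5, 3, 'd')


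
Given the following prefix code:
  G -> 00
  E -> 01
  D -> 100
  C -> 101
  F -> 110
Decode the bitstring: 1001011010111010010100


Decoding step by step:
Bits 100 -> D
Bits 101 -> C
Bits 101 -> C
Bits 01 -> E
Bits 110 -> F
Bits 100 -> D
Bits 101 -> C
Bits 00 -> G


Decoded message: DCCEFDCG


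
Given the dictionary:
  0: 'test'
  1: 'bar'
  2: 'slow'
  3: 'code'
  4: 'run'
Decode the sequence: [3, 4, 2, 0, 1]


Look up each index in the dictionary:
  3 -> 'code'
  4 -> 'run'
  2 -> 'slow'
  0 -> 'test'
  1 -> 'bar'

Decoded: "code run slow test bar"


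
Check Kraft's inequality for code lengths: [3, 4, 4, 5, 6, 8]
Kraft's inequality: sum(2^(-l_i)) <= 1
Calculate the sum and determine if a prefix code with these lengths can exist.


Sum = 2^(-3) + 2^(-4) + 2^(-4) + 2^(-5) + 2^(-6) + 2^(-8)
    = 0.125 + 0.0625 + 0.0625 + 0.03125 + 0.015625 + 0.00390625
    = 77/256 = 0.30078125
Since 0.30078125 <= 1, Kraft's inequality IS satisfied.
A prefix code with these lengths CAN exist.

Kraft sum = 0.30078125. Satisfied.


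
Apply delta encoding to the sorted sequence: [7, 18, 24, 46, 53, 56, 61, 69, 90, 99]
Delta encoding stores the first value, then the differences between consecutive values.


First value: 7
Deltas:
  18 - 7 = 11
  24 - 18 = 6
  46 - 24 = 22
  53 - 46 = 7
  56 - 53 = 3
  61 - 56 = 5
  69 - 61 = 8
  90 - 69 = 21
  99 - 90 = 9


Delta encoded: [7, 11, 6, 22, 7, 3, 5, 8, 21, 9]


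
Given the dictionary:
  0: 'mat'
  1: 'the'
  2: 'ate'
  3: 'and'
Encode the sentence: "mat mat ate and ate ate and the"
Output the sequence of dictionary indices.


Look up each word in the dictionary:
  'mat' -> 0
  'mat' -> 0
  'ate' -> 2
  'and' -> 3
  'ate' -> 2
  'ate' -> 2
  'and' -> 3
  'the' -> 1

Encoded: [0, 0, 2, 3, 2, 2, 3, 1]


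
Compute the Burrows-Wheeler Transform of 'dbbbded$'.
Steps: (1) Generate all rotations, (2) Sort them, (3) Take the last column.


Rotations (sorted):
  0: $dbbbded -> last char: d
  1: bbbded$d -> last char: d
  2: bbded$db -> last char: b
  3: bded$dbb -> last char: b
  4: d$dbbbde -> last char: e
  5: dbbbded$ -> last char: $
  6: ded$dbbb -> last char: b
  7: ed$dbbbd -> last char: d


BWT = ddbbe$bd


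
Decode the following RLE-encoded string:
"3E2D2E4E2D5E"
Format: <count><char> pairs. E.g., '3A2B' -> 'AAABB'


Expanding each <count><char> pair:
  3E -> 'EEE'
  2D -> 'DD'
  2E -> 'EE'
  4E -> 'EEEE'
  2D -> 'DD'
  5E -> 'EEEEE'

Decoded = EEEDDEEEEEEDDEEEEE


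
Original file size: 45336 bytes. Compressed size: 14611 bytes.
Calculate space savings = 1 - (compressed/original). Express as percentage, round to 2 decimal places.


ratio = compressed/original = 14611/45336 = 0.322283
savings = 1 - ratio = 1 - 0.322283 = 0.677717
as a percentage: 0.677717 * 100 = 67.77%

Space savings = 1 - 14611/45336 = 67.77%


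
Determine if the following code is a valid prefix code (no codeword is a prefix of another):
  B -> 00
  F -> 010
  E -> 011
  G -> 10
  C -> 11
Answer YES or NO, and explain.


Checking each pair (does one codeword prefix another?):
  B='00' vs F='010': no prefix
  B='00' vs E='011': no prefix
  B='00' vs G='10': no prefix
  B='00' vs C='11': no prefix
  F='010' vs B='00': no prefix
  F='010' vs E='011': no prefix
  F='010' vs G='10': no prefix
  F='010' vs C='11': no prefix
  E='011' vs B='00': no prefix
  E='011' vs F='010': no prefix
  E='011' vs G='10': no prefix
  E='011' vs C='11': no prefix
  G='10' vs B='00': no prefix
  G='10' vs F='010': no prefix
  G='10' vs E='011': no prefix
  G='10' vs C='11': no prefix
  C='11' vs B='00': no prefix
  C='11' vs F='010': no prefix
  C='11' vs E='011': no prefix
  C='11' vs G='10': no prefix
No violation found over all pairs.

YES -- this is a valid prefix code. No codeword is a prefix of any other codeword.


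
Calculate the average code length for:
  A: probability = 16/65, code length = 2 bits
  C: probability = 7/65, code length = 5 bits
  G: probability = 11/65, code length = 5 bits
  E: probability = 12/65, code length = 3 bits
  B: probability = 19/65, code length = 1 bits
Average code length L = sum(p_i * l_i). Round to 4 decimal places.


Weighted contributions p_i * l_i:
  A: (16/65) * 2 = 32/65
  C: (7/65) * 5 = 35/65
  G: (11/65) * 5 = 55/65
  E: (12/65) * 3 = 36/65
  B: (19/65) * 1 = 19/65
Sum = (32 + 35 + 55 + 36 + 19)/65 = 177/65

L = 177/65 = 2.7231 bits/symbol


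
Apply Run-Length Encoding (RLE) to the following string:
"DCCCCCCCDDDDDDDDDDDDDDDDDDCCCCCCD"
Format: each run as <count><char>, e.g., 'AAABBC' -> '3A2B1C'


Scanning runs left to right:
  i=0: run of 'D' x 1 -> '1D'
  i=1: run of 'C' x 7 -> '7C'
  i=8: run of 'D' x 18 -> '18D'
  i=26: run of 'C' x 6 -> '6C'
  i=32: run of 'D' x 1 -> '1D'

RLE = 1D7C18D6C1D


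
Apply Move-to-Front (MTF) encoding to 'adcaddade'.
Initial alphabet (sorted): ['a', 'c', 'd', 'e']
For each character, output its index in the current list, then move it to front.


MTF encoding:
'a': index 0 in ['a', 'c', 'd', 'e'] -> ['a', 'c', 'd', 'e']
'd': index 2 in ['a', 'c', 'd', 'e'] -> ['d', 'a', 'c', 'e']
'c': index 2 in ['d', 'a', 'c', 'e'] -> ['c', 'd', 'a', 'e']
'a': index 2 in ['c', 'd', 'a', 'e'] -> ['a', 'c', 'd', 'e']
'd': index 2 in ['a', 'c', 'd', 'e'] -> ['d', 'a', 'c', 'e']
'd': index 0 in ['d', 'a', 'c', 'e'] -> ['d', 'a', 'c', 'e']
'a': index 1 in ['d', 'a', 'c', 'e'] -> ['a', 'd', 'c', 'e']
'd': index 1 in ['a', 'd', 'c', 'e'] -> ['d', 'a', 'c', 'e']
'e': index 3 in ['d', 'a', 'c', 'e'] -> ['e', 'd', 'a', 'c']


Output: [0, 2, 2, 2, 2, 0, 1, 1, 3]


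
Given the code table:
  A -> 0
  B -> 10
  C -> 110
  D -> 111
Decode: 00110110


Decoding:
0 -> A
0 -> A
110 -> C
110 -> C


Result: AACC


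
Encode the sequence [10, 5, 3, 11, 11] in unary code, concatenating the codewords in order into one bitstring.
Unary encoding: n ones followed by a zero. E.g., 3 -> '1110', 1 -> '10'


Encode each number as n ones followed by a terminating 0:
  10 -> 11111111110 (11 bits)
  5 -> 111110 (6 bits)
  3 -> 1110 (4 bits)
  11 -> 111111111110 (12 bits)
  11 -> 111111111110 (12 bits)
Total length = 11 + 6 + 4 + 12 + 12 = 45 bits.

Unary([10, 5, 3, 11, 11]) = 111111111101111101110111111111110111111111110 (45 bits)


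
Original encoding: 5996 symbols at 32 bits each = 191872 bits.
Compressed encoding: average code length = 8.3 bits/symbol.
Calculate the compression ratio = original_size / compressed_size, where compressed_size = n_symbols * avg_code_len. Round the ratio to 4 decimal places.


original_size = n_symbols * orig_bits = 5996 * 32 = 191872 bits
compressed_size = n_symbols * avg_code_len = 5996 * 8.3 = 49766.8 bits
ratio = original_size / compressed_size = 191872 / 49766.8 = 3.8554

Compression ratio = 3.8554


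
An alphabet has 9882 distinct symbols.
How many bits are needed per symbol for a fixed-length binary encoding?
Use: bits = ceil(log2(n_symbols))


log2(9882) = 13.2706
Bracket: 2^13 = 8192 < 9882 <= 2^14 = 16384
So ceil(log2(9882)) = 14

bits = ceil(log2(9882)) = ceil(13.2706) = 14 bits


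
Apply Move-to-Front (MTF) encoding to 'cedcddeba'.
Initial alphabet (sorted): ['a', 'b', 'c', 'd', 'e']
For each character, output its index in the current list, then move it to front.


MTF encoding:
'c': index 2 in ['a', 'b', 'c', 'd', 'e'] -> ['c', 'a', 'b', 'd', 'e']
'e': index 4 in ['c', 'a', 'b', 'd', 'e'] -> ['e', 'c', 'a', 'b', 'd']
'd': index 4 in ['e', 'c', 'a', 'b', 'd'] -> ['d', 'e', 'c', 'a', 'b']
'c': index 2 in ['d', 'e', 'c', 'a', 'b'] -> ['c', 'd', 'e', 'a', 'b']
'd': index 1 in ['c', 'd', 'e', 'a', 'b'] -> ['d', 'c', 'e', 'a', 'b']
'd': index 0 in ['d', 'c', 'e', 'a', 'b'] -> ['d', 'c', 'e', 'a', 'b']
'e': index 2 in ['d', 'c', 'e', 'a', 'b'] -> ['e', 'd', 'c', 'a', 'b']
'b': index 4 in ['e', 'd', 'c', 'a', 'b'] -> ['b', 'e', 'd', 'c', 'a']
'a': index 4 in ['b', 'e', 'd', 'c', 'a'] -> ['a', 'b', 'e', 'd', 'c']


Output: [2, 4, 4, 2, 1, 0, 2, 4, 4]


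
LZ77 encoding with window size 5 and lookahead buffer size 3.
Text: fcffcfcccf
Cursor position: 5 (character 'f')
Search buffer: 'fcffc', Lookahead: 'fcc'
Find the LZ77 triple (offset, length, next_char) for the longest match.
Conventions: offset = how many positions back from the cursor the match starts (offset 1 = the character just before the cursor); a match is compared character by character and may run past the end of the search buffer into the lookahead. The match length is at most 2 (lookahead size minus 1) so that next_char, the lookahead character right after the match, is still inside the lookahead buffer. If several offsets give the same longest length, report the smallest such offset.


Try each offset into the search buffer:
  offset=1 (pos 4, char 'c'): match length 0
  offset=2 (pos 3, char 'f'): match length 2
  offset=3 (pos 2, char 'f'): match length 1
  offset=4 (pos 1, char 'c'): match length 0
  offset=5 (pos 0, char 'f'): match length 2
Longest match has length 2, found at offsets 2, 5; take the smallest, offset 2.
next_char = character at position 5 + 2 = 7 -> 'c'

Best match: offset=2, length=2 (matching 'fc' starting at position 3)
LZ77 triple: (2, 2, 'c')


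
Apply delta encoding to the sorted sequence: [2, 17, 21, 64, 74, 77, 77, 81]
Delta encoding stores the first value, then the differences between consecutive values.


First value: 2
Deltas:
  17 - 2 = 15
  21 - 17 = 4
  64 - 21 = 43
  74 - 64 = 10
  77 - 74 = 3
  77 - 77 = 0
  81 - 77 = 4


Delta encoded: [2, 15, 4, 43, 10, 3, 0, 4]


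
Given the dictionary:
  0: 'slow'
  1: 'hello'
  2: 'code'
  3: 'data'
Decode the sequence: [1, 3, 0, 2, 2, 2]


Look up each index in the dictionary:
  1 -> 'hello'
  3 -> 'data'
  0 -> 'slow'
  2 -> 'code'
  2 -> 'code'
  2 -> 'code'

Decoded: "hello data slow code code code"


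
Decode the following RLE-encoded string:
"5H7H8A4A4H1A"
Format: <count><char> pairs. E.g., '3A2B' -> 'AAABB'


Expanding each <count><char> pair:
  5H -> 'HHHHH'
  7H -> 'HHHHHHH'
  8A -> 'AAAAAAAA'
  4A -> 'AAAA'
  4H -> 'HHHH'
  1A -> 'A'

Decoded = HHHHHHHHHHHHAAAAAAAAAAAAHHHHA


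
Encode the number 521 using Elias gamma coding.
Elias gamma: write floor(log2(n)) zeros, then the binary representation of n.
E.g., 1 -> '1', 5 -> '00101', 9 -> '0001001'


num_bits = floor(log2(521)) + 1 = 10
leading_zeros = num_bits - 1 = 9
binary(521) = 1000001001

Elias gamma(521) = '000000000' + '1000001001' = 0000000001000001001 (19 bits)


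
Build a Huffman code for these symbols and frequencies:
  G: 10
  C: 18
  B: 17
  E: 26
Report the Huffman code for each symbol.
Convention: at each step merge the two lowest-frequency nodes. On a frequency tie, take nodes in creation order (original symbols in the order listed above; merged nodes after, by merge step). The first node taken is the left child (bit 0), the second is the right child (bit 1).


Huffman tree construction:
Step 1: Merge G(10) + B(17) = 27
Step 2: Merge C(18) + E(26) = 44
Step 3: Merge (G+B)(27) + (C+E)(44) = 71
Read each symbol's code off the tree from the root (left child = 0, right child = 1).

Codes:
  G: 00 (length 2)
  C: 10 (length 2)
  B: 01 (length 2)
  E: 11 (length 2)
Average code length: 142/71 = 2.0000 bits/symbol


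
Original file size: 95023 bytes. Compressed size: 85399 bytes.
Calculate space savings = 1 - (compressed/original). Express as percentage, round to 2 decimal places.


ratio = compressed/original = 85399/95023 = 0.898719
savings = 1 - ratio = 1 - 0.898719 = 0.101281
as a percentage: 0.101281 * 100 = 10.13%

Space savings = 1 - 85399/95023 = 10.13%


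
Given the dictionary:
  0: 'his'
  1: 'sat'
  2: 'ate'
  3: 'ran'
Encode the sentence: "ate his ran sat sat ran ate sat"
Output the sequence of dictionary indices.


Look up each word in the dictionary:
  'ate' -> 2
  'his' -> 0
  'ran' -> 3
  'sat' -> 1
  'sat' -> 1
  'ran' -> 3
  'ate' -> 2
  'sat' -> 1

Encoded: [2, 0, 3, 1, 1, 3, 2, 1]


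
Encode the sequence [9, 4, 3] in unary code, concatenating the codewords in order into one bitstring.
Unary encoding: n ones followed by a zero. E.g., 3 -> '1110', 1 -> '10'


Encode each number as n ones followed by a terminating 0:
  9 -> 1111111110 (10 bits)
  4 -> 11110 (5 bits)
  3 -> 1110 (4 bits)
Total length = 10 + 5 + 4 = 19 bits.

Unary([9, 4, 3]) = 1111111110111101110 (19 bits)


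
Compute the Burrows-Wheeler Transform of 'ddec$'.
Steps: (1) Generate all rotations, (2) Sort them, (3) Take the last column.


Rotations (sorted):
  0: $ddec -> last char: c
  1: c$dde -> last char: e
  2: ddec$ -> last char: $
  3: dec$d -> last char: d
  4: ec$dd -> last char: d


BWT = ce$dd


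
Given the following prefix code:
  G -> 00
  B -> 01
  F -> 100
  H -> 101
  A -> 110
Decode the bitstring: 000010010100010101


Decoding step by step:
Bits 00 -> G
Bits 00 -> G
Bits 100 -> F
Bits 101 -> H
Bits 00 -> G
Bits 01 -> B
Bits 01 -> B
Bits 01 -> B


Decoded message: GGFHGBBB


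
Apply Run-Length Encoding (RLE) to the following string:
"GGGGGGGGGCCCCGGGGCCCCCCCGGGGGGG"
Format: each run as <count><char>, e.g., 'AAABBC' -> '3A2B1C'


Scanning runs left to right:
  i=0: run of 'G' x 9 -> '9G'
  i=9: run of 'C' x 4 -> '4C'
  i=13: run of 'G' x 4 -> '4G'
  i=17: run of 'C' x 7 -> '7C'
  i=24: run of 'G' x 7 -> '7G'

RLE = 9G4C4G7C7G


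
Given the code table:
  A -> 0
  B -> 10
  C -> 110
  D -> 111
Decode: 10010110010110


Decoding:
10 -> B
0 -> A
10 -> B
110 -> C
0 -> A
10 -> B
110 -> C


Result: BABCABC


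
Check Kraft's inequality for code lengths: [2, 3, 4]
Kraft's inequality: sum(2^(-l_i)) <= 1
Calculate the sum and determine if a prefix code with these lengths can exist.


Sum = 2^(-2) + 2^(-3) + 2^(-4)
    = 0.25 + 0.125 + 0.0625
    = 7/16 = 0.4375
Since 0.4375 <= 1, Kraft's inequality IS satisfied.
A prefix code with these lengths CAN exist.

Kraft sum = 0.4375. Satisfied.


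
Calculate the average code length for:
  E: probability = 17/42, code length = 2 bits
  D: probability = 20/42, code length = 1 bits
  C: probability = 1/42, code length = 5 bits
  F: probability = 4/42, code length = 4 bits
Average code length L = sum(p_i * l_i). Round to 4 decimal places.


Weighted contributions p_i * l_i:
  E: (17/42) * 2 = 34/42
  D: (20/42) * 1 = 20/42
  C: (1/42) * 5 = 5/42
  F: (4/42) * 4 = 16/42
Sum = (34 + 20 + 5 + 16)/42 = 75/42

L = 75/42 = 1.7857 bits/symbol


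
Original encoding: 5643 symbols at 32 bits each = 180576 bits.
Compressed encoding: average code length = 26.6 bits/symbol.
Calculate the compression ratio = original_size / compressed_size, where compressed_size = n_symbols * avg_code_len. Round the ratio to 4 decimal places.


original_size = n_symbols * orig_bits = 5643 * 32 = 180576 bits
compressed_size = n_symbols * avg_code_len = 5643 * 26.6 = 150103.8 bits
ratio = original_size / compressed_size = 180576 / 150103.8 = 1.203

Compression ratio = 1.203


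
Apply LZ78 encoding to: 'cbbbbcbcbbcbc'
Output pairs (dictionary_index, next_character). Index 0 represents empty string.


LZ78 encoding steps:
Dictionary: {0: ''}
Step 1: w='' (idx 0), next='c' -> output (0, 'c'), add 'c' as idx 1
Step 2: w='' (idx 0), next='b' -> output (0, 'b'), add 'b' as idx 2
Step 3: w='b' (idx 2), next='b' -> output (2, 'b'), add 'bb' as idx 3
Step 4: w='b' (idx 2), next='c' -> output (2, 'c'), add 'bc' as idx 4
Step 5: w='bc' (idx 4), next='b' -> output (4, 'b'), add 'bcb' as idx 5
Step 6: w='bcb' (idx 5), next='c' -> output (5, 'c'), add 'bcbc' as idx 6


Encoded: [(0, 'c'), (0, 'b'), (2, 'b'), (2, 'c'), (4, 'b'), (5, 'c')]


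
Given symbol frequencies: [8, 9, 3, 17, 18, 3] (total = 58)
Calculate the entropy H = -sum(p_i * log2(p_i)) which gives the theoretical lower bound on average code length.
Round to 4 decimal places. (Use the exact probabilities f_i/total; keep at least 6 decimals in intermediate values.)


Per-symbol terms -p_i * log2(p_i) with p_i = f_i/58:
  p = 8/58 = 0.137931: log2(p) = -2.857981, -p*log2(p) = 0.394204
  p = 9/58 = 0.155172: log2(p) = -2.688056, -p*log2(p) = 0.417112
  p = 3/58 = 0.051724: log2(p) = -4.273018, -p*log2(p) = 0.221018
  p = 17/58 = 0.293103: log2(p) = -1.770518, -p*log2(p) = 0.518945
  p = 18/58 = 0.310345: log2(p) = -1.688056, -p*log2(p) = 0.523879
  p = 3/58 = 0.051724: log2(p) = -4.273018, -p*log2(p) = 0.221018
H = 0.394204 + 0.417112 + 0.221018 + 0.518945 + 0.523879 + 0.221018 = 2.296176

H = 2.2962 bits/symbol


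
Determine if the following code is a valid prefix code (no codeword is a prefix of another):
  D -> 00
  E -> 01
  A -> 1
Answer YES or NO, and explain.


Checking each pair (does one codeword prefix another?):
  D='00' vs E='01': no prefix
  D='00' vs A='1': no prefix
  E='01' vs D='00': no prefix
  E='01' vs A='1': no prefix
  A='1' vs D='00': no prefix
  A='1' vs E='01': no prefix
No violation found over all pairs.

YES -- this is a valid prefix code. No codeword is a prefix of any other codeword.


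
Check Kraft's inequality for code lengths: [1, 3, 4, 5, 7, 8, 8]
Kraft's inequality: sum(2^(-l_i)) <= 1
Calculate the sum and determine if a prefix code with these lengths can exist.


Sum = 2^(-1) + 2^(-3) + 2^(-4) + 2^(-5) + 2^(-7) + 2^(-8) + 2^(-8)
    = 0.5 + 0.125 + 0.0625 + 0.03125 + 0.0078125 + 0.00390625 + 0.00390625
    = 188/256 = 0.734375
Since 0.734375 <= 1, Kraft's inequality IS satisfied.
A prefix code with these lengths CAN exist.

Kraft sum = 0.734375. Satisfied.


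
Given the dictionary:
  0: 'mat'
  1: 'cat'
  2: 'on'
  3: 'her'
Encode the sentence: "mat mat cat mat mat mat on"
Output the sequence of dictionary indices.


Look up each word in the dictionary:
  'mat' -> 0
  'mat' -> 0
  'cat' -> 1
  'mat' -> 0
  'mat' -> 0
  'mat' -> 0
  'on' -> 2

Encoded: [0, 0, 1, 0, 0, 0, 2]


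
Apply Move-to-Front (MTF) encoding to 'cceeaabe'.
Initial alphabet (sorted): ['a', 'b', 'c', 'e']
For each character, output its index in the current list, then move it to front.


MTF encoding:
'c': index 2 in ['a', 'b', 'c', 'e'] -> ['c', 'a', 'b', 'e']
'c': index 0 in ['c', 'a', 'b', 'e'] -> ['c', 'a', 'b', 'e']
'e': index 3 in ['c', 'a', 'b', 'e'] -> ['e', 'c', 'a', 'b']
'e': index 0 in ['e', 'c', 'a', 'b'] -> ['e', 'c', 'a', 'b']
'a': index 2 in ['e', 'c', 'a', 'b'] -> ['a', 'e', 'c', 'b']
'a': index 0 in ['a', 'e', 'c', 'b'] -> ['a', 'e', 'c', 'b']
'b': index 3 in ['a', 'e', 'c', 'b'] -> ['b', 'a', 'e', 'c']
'e': index 2 in ['b', 'a', 'e', 'c'] -> ['e', 'b', 'a', 'c']


Output: [2, 0, 3, 0, 2, 0, 3, 2]


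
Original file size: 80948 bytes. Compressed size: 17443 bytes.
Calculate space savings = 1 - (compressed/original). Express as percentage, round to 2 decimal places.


ratio = compressed/original = 17443/80948 = 0.215484
savings = 1 - ratio = 1 - 0.215484 = 0.784516
as a percentage: 0.784516 * 100 = 78.45%

Space savings = 1 - 17443/80948 = 78.45%


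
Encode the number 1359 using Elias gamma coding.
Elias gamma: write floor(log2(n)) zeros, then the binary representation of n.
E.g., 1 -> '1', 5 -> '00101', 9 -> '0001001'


num_bits = floor(log2(1359)) + 1 = 11
leading_zeros = num_bits - 1 = 10
binary(1359) = 10101001111

Elias gamma(1359) = '0000000000' + '10101001111' = 000000000010101001111 (21 bits)


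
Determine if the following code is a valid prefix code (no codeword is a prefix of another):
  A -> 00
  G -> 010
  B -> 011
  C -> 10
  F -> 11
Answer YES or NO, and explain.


Checking each pair (does one codeword prefix another?):
  A='00' vs G='010': no prefix
  A='00' vs B='011': no prefix
  A='00' vs C='10': no prefix
  A='00' vs F='11': no prefix
  G='010' vs A='00': no prefix
  G='010' vs B='011': no prefix
  G='010' vs C='10': no prefix
  G='010' vs F='11': no prefix
  B='011' vs A='00': no prefix
  B='011' vs G='010': no prefix
  B='011' vs C='10': no prefix
  B='011' vs F='11': no prefix
  C='10' vs A='00': no prefix
  C='10' vs G='010': no prefix
  C='10' vs B='011': no prefix
  C='10' vs F='11': no prefix
  F='11' vs A='00': no prefix
  F='11' vs G='010': no prefix
  F='11' vs B='011': no prefix
  F='11' vs C='10': no prefix
No violation found over all pairs.

YES -- this is a valid prefix code. No codeword is a prefix of any other codeword.


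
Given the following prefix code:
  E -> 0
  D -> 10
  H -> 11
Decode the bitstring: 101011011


Decoding step by step:
Bits 10 -> D
Bits 10 -> D
Bits 11 -> H
Bits 0 -> E
Bits 11 -> H


Decoded message: DDHEH


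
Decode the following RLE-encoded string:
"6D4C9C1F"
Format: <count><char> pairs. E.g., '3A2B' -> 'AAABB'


Expanding each <count><char> pair:
  6D -> 'DDDDDD'
  4C -> 'CCCC'
  9C -> 'CCCCCCCCC'
  1F -> 'F'

Decoded = DDDDDDCCCCCCCCCCCCCF


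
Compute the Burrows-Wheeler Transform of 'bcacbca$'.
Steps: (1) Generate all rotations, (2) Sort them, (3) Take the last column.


Rotations (sorted):
  0: $bcacbca -> last char: a
  1: a$bcacbc -> last char: c
  2: acbca$bc -> last char: c
  3: bca$bcac -> last char: c
  4: bcacbca$ -> last char: $
  5: ca$bcacb -> last char: b
  6: cacbca$b -> last char: b
  7: cbca$bca -> last char: a


BWT = accc$bba


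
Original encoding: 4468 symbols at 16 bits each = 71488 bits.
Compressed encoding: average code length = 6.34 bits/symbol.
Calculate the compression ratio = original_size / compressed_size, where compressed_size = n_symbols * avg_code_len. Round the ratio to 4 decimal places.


original_size = n_symbols * orig_bits = 4468 * 16 = 71488 bits
compressed_size = n_symbols * avg_code_len = 4468 * 6.34 = 28327.12 bits
ratio = original_size / compressed_size = 71488 / 28327.12 = 2.5237

Compression ratio = 2.5237


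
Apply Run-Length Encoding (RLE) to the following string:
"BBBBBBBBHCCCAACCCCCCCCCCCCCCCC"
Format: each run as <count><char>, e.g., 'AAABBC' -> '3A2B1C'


Scanning runs left to right:
  i=0: run of 'B' x 8 -> '8B'
  i=8: run of 'H' x 1 -> '1H'
  i=9: run of 'C' x 3 -> '3C'
  i=12: run of 'A' x 2 -> '2A'
  i=14: run of 'C' x 16 -> '16C'

RLE = 8B1H3C2A16C


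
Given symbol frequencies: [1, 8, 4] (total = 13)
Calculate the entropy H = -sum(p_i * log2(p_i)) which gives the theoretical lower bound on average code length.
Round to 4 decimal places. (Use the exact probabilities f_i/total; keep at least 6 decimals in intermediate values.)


Per-symbol terms -p_i * log2(p_i) with p_i = f_i/13:
  p = 1/13 = 0.076923: log2(p) = -3.700440, -p*log2(p) = 0.284649
  p = 8/13 = 0.615385: log2(p) = -0.700440, -p*log2(p) = 0.431040
  p = 4/13 = 0.307692: log2(p) = -1.700440, -p*log2(p) = 0.523212
H = 0.284649 + 0.431040 + 0.523212 = 1.238901

H = 1.2389 bits/symbol


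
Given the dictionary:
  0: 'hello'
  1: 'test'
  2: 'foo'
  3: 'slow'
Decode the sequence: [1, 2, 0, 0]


Look up each index in the dictionary:
  1 -> 'test'
  2 -> 'foo'
  0 -> 'hello'
  0 -> 'hello'

Decoded: "test foo hello hello"


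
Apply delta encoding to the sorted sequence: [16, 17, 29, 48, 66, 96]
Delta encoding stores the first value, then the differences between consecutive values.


First value: 16
Deltas:
  17 - 16 = 1
  29 - 17 = 12
  48 - 29 = 19
  66 - 48 = 18
  96 - 66 = 30


Delta encoded: [16, 1, 12, 19, 18, 30]


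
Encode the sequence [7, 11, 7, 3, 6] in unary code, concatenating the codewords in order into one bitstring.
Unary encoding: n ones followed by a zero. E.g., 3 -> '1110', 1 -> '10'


Encode each number as n ones followed by a terminating 0:
  7 -> 11111110 (8 bits)
  11 -> 111111111110 (12 bits)
  7 -> 11111110 (8 bits)
  3 -> 1110 (4 bits)
  6 -> 1111110 (7 bits)
Total length = 8 + 12 + 8 + 4 + 7 = 39 bits.

Unary([7, 11, 7, 3, 6]) = 111111101111111111101111111011101111110 (39 bits)


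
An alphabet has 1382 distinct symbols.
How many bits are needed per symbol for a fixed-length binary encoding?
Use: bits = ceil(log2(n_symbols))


log2(1382) = 10.4325
Bracket: 2^10 = 1024 < 1382 <= 2^11 = 2048
So ceil(log2(1382)) = 11

bits = ceil(log2(1382)) = ceil(10.4325) = 11 bits


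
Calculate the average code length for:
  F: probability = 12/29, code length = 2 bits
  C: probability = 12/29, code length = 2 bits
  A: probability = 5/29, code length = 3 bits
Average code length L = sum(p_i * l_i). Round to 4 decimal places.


Weighted contributions p_i * l_i:
  F: (12/29) * 2 = 24/29
  C: (12/29) * 2 = 24/29
  A: (5/29) * 3 = 15/29
Sum = (24 + 24 + 15)/29 = 63/29

L = 63/29 = 2.1724 bits/symbol


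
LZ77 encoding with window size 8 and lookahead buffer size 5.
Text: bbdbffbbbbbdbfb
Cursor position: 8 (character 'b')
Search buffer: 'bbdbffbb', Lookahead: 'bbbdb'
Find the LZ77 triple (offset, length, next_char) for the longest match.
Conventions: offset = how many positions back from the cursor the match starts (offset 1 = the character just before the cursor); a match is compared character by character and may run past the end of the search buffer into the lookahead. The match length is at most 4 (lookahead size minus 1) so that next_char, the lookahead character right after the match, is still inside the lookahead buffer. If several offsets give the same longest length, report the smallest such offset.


Try each offset into the search buffer:
  offset=1 (pos 7, char 'b'): match length 3
  offset=2 (pos 6, char 'b'): match length 3
  offset=3 (pos 5, char 'f'): match length 0
  offset=4 (pos 4, char 'f'): match length 0
  offset=5 (pos 3, char 'b'): match length 1
  offset=6 (pos 2, char 'd'): match length 0
  offset=7 (pos 1, char 'b'): match length 1
  offset=8 (pos 0, char 'b'): match length 2
Longest match has length 3, found at offsets 1, 2; take the smallest, offset 1.
next_char = character at position 8 + 3 = 11 -> 'd'

Best match: offset=1, length=3 (matching 'bbb' starting at position 7)
LZ77 triple: (1, 3, 'd')


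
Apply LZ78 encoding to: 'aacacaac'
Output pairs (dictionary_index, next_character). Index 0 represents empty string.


LZ78 encoding steps:
Dictionary: {0: ''}
Step 1: w='' (idx 0), next='a' -> output (0, 'a'), add 'a' as idx 1
Step 2: w='a' (idx 1), next='c' -> output (1, 'c'), add 'ac' as idx 2
Step 3: w='ac' (idx 2), next='a' -> output (2, 'a'), add 'aca' as idx 3
Step 4: w='ac' (idx 2), end of input -> output (2, '')


Encoded: [(0, 'a'), (1, 'c'), (2, 'a'), (2, '')]


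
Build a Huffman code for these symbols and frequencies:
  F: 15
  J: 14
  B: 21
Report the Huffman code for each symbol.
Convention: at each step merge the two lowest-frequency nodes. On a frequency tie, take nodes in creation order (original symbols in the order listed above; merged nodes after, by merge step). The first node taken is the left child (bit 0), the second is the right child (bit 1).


Huffman tree construction:
Step 1: Merge J(14) + F(15) = 29
Step 2: Merge B(21) + (J+F)(29) = 50
Read each symbol's code off the tree from the root (left child = 0, right child = 1).

Codes:
  F: 11 (length 2)
  J: 10 (length 2)
  B: 0 (length 1)
Average code length: 79/50 = 1.5800 bits/symbol
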